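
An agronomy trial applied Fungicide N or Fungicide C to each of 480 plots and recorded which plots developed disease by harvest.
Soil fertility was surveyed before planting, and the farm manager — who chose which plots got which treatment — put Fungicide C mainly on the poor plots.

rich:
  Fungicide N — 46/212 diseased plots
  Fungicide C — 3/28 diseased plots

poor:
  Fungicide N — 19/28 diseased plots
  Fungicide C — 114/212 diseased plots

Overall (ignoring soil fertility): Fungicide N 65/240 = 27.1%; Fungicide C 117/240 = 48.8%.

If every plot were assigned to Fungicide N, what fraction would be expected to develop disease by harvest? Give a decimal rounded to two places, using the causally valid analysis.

Within every soil fertility level Fungicide C has the lower rate, yet pooled Fungicide N does — Simpson's reversal.
Soil fertility satisfies the back-door criterion: it is not a descendant of the fungicide, and it blocks the spurious path from fungicide to outcome. Adjusting for it (i.e., using the within-soil fertility rates) gives the causal effect.
Standardising Fungicide N to the population soil fertility mix: 0.500·46/212 + 0.500·19/28 = 0.448.

0.45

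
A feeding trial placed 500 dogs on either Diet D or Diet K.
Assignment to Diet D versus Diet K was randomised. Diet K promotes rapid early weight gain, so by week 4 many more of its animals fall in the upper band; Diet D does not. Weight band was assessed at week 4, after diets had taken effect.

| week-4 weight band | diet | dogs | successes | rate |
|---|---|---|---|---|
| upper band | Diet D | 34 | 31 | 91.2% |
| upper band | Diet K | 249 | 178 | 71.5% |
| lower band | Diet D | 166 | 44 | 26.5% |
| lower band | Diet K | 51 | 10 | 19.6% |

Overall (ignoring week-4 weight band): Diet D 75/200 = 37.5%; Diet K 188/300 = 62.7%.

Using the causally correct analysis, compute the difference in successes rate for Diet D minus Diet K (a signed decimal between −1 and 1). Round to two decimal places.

-0.25

The stratified and pooled comparisons disagree (Diet D wins within each week-4 weight band; Diet K wins overall), so the answer turns on the causal role of week-4 weight band.
Week-4 weight band is recorded after the diet and is itself shifted by it — it sits on the causal path from diet to outcome. Conditioning on a mediator would strip out part of the effect we want; the pooled comparison gives the total causal effect.
The causal difference is the pooled difference: 0.375 − 0.627 = -0.252.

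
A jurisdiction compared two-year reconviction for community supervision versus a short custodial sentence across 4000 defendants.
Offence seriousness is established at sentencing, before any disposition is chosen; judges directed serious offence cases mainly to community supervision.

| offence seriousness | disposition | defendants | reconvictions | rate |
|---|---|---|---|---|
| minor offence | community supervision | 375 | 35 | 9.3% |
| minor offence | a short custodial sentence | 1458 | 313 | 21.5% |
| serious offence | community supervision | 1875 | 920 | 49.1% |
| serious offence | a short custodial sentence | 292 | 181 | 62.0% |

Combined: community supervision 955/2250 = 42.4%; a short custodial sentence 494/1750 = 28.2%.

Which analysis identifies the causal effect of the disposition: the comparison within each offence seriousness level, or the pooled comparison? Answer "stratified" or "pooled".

stratified

The offence seriousness-specific comparison favours community supervision throughout, but the pooled figures favour a short custodial sentence. The question is whether to condition on offence seriousness.
Since offence seriousness is a pre-existing factor (not a product of the disposition) and it affects the outcome on its own, it is a confounder. The stratified rates, not the pooled rate, identify the causal effect.
Within each level — minor offence: 9.3% vs 21.5%; serious offence: 49.1% vs 62.0% — community supervision is lower every time.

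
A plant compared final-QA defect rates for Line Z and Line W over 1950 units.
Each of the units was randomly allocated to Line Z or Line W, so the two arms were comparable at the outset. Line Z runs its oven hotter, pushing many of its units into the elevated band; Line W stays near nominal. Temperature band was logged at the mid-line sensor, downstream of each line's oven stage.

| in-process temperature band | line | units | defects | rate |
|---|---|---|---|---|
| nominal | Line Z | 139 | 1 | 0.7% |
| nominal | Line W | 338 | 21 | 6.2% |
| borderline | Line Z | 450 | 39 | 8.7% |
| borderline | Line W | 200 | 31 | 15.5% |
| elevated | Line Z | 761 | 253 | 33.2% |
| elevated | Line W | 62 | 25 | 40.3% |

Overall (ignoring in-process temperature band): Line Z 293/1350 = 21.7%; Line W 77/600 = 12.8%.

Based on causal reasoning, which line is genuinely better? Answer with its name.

Line W

In-process temperature band here is a post-treatment variable shaped by the line; conditioning on it would introduce bias rather than remove it. The overall comparison is the causal one.
Pooled: Line Z 21.7% vs Line W 12.8%; Line W is lower overall.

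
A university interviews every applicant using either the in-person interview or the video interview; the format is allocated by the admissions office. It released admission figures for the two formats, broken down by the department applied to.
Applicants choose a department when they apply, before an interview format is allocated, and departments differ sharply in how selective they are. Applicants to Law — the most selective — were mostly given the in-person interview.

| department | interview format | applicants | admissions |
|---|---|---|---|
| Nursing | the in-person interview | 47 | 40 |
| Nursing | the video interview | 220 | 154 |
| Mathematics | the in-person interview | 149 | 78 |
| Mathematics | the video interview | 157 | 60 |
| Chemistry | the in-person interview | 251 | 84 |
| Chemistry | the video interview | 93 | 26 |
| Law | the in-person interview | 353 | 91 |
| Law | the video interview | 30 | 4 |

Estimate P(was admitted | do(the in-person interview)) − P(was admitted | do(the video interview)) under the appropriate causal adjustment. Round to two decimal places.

Here department is a common cause — it drives both which interview format a case falls under and the outcome. The crude comparison mixes populations; the stratum-specific rates are the causally relevant ones.
Adjusting over the population distribution of department: 0.205·(0.851−0.700) + 0.235·(0.523−0.382) + 0.265·(0.335−0.280) + 0.295·(0.258−0.133) = +0.116.

+0.12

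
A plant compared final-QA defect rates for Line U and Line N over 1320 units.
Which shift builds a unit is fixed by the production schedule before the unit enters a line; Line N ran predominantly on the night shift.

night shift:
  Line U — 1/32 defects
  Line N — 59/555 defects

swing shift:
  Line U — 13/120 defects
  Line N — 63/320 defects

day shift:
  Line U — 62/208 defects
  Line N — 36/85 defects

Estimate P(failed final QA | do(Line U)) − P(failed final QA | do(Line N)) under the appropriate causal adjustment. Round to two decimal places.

Line U is lower inside every shift stratum but Line N is lower in aggregate. Whether to stratify depends on how shift relates to the line.
Shift is set before the line has any effect — it is not caused by the line — and it independently drives the outcome. That makes it a confounder, so the causal comparison is within shift levels.
Adjusting over the population distribution of shift: 0.445·(0.031−0.106) + 0.333·(0.108−0.197) + 0.222·(0.298−0.424) = -0.091.

-0.09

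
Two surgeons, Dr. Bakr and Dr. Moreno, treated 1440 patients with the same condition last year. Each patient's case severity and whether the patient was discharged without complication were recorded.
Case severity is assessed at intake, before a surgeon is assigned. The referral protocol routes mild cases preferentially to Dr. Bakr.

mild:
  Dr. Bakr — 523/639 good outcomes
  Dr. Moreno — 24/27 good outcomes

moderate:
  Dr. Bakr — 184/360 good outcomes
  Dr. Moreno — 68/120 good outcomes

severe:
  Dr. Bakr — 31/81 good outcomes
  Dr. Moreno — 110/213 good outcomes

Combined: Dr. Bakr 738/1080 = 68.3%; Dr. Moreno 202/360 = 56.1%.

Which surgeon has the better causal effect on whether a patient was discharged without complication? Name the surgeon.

Dr. Moreno

The case severity-specific comparison favours Dr. Moreno throughout, but the pooled figures favour Dr. Bakr. The question is whether to condition on case severity.
Case severity is set before the surgeon has any effect — it is not caused by the surgeon — and it independently drives the outcome. That makes it a confounder, so the causal comparison is within case severity levels.
Within each level — mild: 81.8% vs 88.9%; moderate: 51.1% vs 56.7%; severe: 38.3% vs 51.6% — Dr. Moreno is higher every time.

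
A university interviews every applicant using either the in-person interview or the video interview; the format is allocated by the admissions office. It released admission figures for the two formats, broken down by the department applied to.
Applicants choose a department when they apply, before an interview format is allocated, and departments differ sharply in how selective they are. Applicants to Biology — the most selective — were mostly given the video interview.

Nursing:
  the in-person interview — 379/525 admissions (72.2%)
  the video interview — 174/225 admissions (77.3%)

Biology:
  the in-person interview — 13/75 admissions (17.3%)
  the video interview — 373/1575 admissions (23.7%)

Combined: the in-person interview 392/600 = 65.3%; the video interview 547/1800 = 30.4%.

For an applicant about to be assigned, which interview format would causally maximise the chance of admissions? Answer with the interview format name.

Since department is a pre-existing factor (not a product of the interview format) and it affects the outcome on its own, it is a confounder. The stratified rates, not the pooled rate, identify the causal effect.
Within each level — Nursing: 72.2% vs 77.3%; Biology: 17.3% vs 23.7% — the video interview is higher every time.

the video interview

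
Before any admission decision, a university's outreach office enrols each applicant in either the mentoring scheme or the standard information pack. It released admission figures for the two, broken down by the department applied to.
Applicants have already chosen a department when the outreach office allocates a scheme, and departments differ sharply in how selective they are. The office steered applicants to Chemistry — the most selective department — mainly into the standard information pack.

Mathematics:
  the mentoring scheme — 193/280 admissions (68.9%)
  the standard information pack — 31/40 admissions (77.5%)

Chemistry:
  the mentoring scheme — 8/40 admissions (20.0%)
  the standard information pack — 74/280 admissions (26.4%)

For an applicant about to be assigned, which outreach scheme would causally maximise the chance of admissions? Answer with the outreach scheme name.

The department-specific comparison favours the standard information pack throughout, but the pooled figures favour the mentoring scheme. The question is whether to condition on department.
Department satisfies the back-door criterion: it is not a descendant of the outreach scheme, and it blocks the spurious path from outreach scheme to outcome. Adjusting for it (i.e., using the within-department rates) gives the causal effect.
Within each level — Mathematics: 68.9% vs 77.5%; Chemistry: 20.0% vs 26.4% — the standard information pack is higher every time.

the standard information pack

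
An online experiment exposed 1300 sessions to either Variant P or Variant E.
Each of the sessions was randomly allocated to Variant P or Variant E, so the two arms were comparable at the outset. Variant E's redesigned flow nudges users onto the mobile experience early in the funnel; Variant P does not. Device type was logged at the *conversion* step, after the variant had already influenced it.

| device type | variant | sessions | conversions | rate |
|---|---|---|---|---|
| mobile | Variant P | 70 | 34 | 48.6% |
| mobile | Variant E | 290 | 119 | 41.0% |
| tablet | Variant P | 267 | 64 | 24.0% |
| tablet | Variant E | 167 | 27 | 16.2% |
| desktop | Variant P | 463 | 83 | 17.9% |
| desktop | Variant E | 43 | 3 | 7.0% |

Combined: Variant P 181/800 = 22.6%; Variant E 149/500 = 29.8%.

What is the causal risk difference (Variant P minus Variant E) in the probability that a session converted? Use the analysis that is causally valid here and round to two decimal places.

The stratified and pooled comparisons disagree (Variant P wins within each device type; Variant E wins overall), so the answer turns on the causal role of device type.
Device type is downstream of the variant. One should not condition on a consequence of treatment, so the overall rates are the right comparison.
The causal difference is the pooled difference: 0.226 − 0.298 = -0.072.

-0.07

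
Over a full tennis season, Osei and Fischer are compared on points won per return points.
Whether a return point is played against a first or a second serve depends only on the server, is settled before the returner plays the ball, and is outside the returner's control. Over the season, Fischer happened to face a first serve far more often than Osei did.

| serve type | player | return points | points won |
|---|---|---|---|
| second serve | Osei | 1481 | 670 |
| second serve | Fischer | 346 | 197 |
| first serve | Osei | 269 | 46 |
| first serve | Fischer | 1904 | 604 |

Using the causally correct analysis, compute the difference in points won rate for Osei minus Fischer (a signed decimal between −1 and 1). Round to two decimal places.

-0.13

Since serve type is a pre-existing factor (not a product of the player) and it affects the outcome on its own, it is a confounder. The stratified rates, not the pooled rate, identify the causal effect.
Adjusting over the population distribution of serve type: 0.457·(0.452−0.569) + 0.543·(0.171−0.317) = -0.133.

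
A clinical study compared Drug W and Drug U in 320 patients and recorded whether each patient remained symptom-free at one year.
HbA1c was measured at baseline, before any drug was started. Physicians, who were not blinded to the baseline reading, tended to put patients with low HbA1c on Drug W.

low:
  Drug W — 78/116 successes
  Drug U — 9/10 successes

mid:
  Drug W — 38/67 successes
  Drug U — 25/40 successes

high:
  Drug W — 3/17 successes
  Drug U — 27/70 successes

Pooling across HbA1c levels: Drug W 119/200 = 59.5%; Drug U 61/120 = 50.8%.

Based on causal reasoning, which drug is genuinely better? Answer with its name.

HbA1c is set before the drug has any effect — it is not caused by the drug — and it independently drives the outcome. That makes it a confounder, so the causal comparison is within HbA1c levels.
Within each level — low: 67.2% vs 90.0%; mid: 56.7% vs 62.5%; high: 17.6% vs 38.6% — Drug U is higher every time.

Drug U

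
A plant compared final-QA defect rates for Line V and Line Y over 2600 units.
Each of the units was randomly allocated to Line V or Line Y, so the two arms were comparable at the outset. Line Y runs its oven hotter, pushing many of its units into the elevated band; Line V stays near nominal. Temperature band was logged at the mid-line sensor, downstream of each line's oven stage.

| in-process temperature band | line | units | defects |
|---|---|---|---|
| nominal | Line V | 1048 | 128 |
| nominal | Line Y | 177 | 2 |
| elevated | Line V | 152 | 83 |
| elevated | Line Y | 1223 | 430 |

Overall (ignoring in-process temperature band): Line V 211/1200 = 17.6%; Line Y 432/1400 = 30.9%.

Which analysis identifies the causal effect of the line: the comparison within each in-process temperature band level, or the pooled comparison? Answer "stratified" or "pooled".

pooled

Within every in-process temperature band level Line Y has the lower rate, yet pooled Line V does — Simpson's reversal.
In-process temperature band is recorded after the line and is itself shifted by it — it sits on the causal path from line to outcome. Conditioning on a mediator would strip out part of the effect we want; the pooled comparison gives the total causal effect.
Pooled: Line V 17.6% vs Line Y 30.9%; Line V is lower overall.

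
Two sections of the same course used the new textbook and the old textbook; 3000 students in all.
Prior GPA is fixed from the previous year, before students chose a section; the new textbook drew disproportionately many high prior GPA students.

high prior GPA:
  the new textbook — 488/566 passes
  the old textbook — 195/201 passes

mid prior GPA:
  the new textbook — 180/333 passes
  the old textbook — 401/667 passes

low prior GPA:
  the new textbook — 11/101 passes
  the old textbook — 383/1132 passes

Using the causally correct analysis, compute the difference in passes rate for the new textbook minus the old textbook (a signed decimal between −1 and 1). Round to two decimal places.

-0.14

The stratified and pooled comparisons disagree (the old textbook wins within each prior GPA band; the new textbook wins overall), so the answer turns on the causal role of prior GPA band.
Prior GPA band is set before the teaching method has any effect — it is not caused by the teaching method — and it independently drives the outcome. That makes it a confounder, so the causal comparison is within prior GPA band levels.
Adjusting over the population distribution of prior GPA band: 0.256·(0.862−0.970) + 0.333·(0.541−0.601) + 0.411·(0.109−0.338) = -0.142.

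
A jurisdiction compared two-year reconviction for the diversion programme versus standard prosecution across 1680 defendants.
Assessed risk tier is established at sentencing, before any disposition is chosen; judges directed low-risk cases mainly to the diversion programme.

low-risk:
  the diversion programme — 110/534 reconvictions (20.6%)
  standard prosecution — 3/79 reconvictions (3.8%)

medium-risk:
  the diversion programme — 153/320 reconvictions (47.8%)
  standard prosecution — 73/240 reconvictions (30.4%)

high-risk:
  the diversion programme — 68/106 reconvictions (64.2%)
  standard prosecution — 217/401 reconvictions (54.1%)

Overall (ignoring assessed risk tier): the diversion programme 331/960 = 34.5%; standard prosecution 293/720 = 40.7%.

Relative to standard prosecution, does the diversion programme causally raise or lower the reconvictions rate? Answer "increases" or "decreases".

The assessed risk tier-specific comparison favours standard prosecution throughout, but the pooled figures favour the diversion programme. The question is whether to condition on assessed risk tier.
Since assessed risk tier is a pre-existing factor (not a product of the disposition) and it affects the outcome on its own, it is a confounder. The stratified rates, not the pooled rate, identify the causal effect.
Within each level — low-risk: 20.6% vs 3.8%; medium-risk: 47.8% vs 30.4%; high-risk: 64.2% vs 54.1% — standard prosecution is lower every time.

increases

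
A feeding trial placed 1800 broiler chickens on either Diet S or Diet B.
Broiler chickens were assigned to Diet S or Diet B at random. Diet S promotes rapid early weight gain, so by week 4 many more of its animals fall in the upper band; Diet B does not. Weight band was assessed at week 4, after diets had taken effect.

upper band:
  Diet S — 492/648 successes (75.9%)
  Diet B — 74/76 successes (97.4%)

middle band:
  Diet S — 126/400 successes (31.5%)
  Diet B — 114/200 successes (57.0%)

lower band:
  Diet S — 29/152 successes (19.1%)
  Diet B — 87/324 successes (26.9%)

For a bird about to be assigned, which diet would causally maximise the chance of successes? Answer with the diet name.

Because the diet influences week-4 weight band, week-4 weight band is a post-treatment mediator, not a confounder. Stratifying on it would bias the estimate; the causal effect is the crude pooled difference.
Pooled: Diet S 53.9% vs Diet B 45.8%; Diet S is higher overall.

Diet S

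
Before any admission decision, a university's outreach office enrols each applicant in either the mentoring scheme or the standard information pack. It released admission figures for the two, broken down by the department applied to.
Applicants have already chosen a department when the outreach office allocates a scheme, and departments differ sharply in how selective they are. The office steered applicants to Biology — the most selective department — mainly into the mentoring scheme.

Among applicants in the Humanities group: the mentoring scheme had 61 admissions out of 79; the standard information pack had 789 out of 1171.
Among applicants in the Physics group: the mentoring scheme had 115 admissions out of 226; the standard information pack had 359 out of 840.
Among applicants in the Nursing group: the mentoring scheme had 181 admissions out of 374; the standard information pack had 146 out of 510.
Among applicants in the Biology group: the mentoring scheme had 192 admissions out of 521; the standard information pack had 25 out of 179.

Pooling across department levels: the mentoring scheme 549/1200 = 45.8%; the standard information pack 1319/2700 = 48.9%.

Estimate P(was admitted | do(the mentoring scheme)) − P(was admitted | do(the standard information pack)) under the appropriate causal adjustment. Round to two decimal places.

+0.14

Department differs across outreach schemes for reasons unrelated to any effect of the outreach scheme itself, and it separately predicts the outcome — a classic confounder. We must compare within department levels.
Adjusting over the population distribution of department: 0.321·(0.772−0.674) + 0.273·(0.509−0.427) + 0.227·(0.484−0.286) + 0.179·(0.369−0.140) = +0.140.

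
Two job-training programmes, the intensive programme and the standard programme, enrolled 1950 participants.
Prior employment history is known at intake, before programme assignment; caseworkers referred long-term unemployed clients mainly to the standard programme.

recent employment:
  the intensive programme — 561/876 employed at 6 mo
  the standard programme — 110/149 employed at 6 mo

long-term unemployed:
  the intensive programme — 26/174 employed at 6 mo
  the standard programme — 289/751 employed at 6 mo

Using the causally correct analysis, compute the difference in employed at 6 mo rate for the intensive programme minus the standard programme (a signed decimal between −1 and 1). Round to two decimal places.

Nothing the programme does changes prior employment history; the imbalance is an allocation artefact. With prior employment history also predicting the outcome, the pooled figure is confounded, and the within-stratum comparison is the causal one.
Adjusting over the population distribution of prior employment history: 0.526·(0.640−0.738) + 0.474·(0.149−0.385) = -0.163.

-0.16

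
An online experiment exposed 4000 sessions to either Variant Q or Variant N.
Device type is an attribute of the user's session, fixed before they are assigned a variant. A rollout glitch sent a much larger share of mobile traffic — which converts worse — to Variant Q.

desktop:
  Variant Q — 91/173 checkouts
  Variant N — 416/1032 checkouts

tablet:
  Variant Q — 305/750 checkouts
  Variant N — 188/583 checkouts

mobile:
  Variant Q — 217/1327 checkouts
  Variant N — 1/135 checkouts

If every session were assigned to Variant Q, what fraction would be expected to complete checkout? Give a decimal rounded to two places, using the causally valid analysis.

The device type-specific comparison favours Variant Q throughout, but the pooled figures favour Variant N. The question is whether to condition on device type.
Since device type is a pre-existing factor (not a product of the variant) and it affects the outcome on its own, it is a confounder. The stratified rates, not the pooled rate, identify the causal effect.
Standardising Variant Q to the population device type mix: 0.301·91/173 + 0.333·305/750 + 0.365·217/1327 = 0.354.

0.35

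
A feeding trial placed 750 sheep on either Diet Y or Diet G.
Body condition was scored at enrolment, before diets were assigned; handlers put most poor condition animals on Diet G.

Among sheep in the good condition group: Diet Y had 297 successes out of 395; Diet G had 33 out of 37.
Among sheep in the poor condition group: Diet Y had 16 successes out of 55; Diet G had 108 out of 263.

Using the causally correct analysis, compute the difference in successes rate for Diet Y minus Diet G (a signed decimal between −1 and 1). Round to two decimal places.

-0.13

The starting body condition-specific comparison favours Diet G throughout, but the pooled figures favour Diet Y. The question is whether to condition on starting body condition.
Nothing the diet does changes starting body condition; the imbalance is an allocation artefact. With starting body condition also predicting the outcome, the pooled figure is confounded, and the within-stratum comparison is the causal one.
Adjusting over the population distribution of starting body condition: 0.576·(0.752−0.892) + 0.424·(0.291−0.411) = -0.131.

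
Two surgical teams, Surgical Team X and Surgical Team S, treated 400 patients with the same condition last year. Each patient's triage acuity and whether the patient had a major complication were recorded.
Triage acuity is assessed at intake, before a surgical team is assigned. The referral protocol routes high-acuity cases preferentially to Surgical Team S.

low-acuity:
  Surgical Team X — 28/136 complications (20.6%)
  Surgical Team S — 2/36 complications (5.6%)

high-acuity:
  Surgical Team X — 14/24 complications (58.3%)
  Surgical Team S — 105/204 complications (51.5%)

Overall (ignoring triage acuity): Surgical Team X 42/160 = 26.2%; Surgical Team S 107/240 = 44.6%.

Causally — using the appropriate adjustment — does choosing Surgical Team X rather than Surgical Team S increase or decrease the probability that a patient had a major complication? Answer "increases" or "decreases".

The stratified and pooled comparisons disagree (Surgical Team S wins within each triage acuity; Surgical Team X wins overall), so the answer turns on the causal role of triage acuity.
Triage acuity satisfies the back-door criterion: it is not a descendant of the surgical team, and it blocks the spurious path from surgical team to outcome. Adjusting for it (i.e., using the within-triage acuity rates) gives the causal effect.
Within each level — low-acuity: 20.6% vs 5.6%; high-acuity: 58.3% vs 51.5% — Surgical Team S is lower every time.

increases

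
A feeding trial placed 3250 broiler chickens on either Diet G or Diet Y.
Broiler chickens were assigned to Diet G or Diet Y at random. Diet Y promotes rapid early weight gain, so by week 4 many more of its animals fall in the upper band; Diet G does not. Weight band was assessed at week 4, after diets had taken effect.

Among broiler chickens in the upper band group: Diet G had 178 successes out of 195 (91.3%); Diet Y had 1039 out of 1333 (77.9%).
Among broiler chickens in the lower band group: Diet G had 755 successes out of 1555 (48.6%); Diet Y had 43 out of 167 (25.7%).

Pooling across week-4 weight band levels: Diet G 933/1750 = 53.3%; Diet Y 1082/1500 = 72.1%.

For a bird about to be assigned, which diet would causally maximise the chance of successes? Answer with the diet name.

Within every week-4 weight band level Diet G has the higher rate, yet pooled Diet Y does — Simpson's reversal.
Week-4 weight band lies on the pathway diet → week-4 weight band → outcome, so adjusting for it blocks the indirect effect. For the total causal effect of diet, use the unadjusted pooled rates.
Pooled: Diet G 53.3% vs Diet Y 72.1%; Diet Y is higher overall.

Diet Y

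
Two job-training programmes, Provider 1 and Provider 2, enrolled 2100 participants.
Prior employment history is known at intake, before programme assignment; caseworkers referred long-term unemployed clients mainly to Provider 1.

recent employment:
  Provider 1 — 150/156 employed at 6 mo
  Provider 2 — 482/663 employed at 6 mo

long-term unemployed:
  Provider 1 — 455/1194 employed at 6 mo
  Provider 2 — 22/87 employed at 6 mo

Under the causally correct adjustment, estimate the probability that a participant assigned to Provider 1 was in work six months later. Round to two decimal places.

0.61

The stratified and pooled comparisons disagree (Provider 1 wins within each prior employment history; Provider 2 wins overall), so the answer turns on the causal role of prior employment history.
Prior employment history differs across programmes for reasons unrelated to any effect of the programme itself, and it separately predicts the outcome — a classic confounder. We must compare within prior employment history levels.
Standardising Provider 1 to the population prior employment history mix: 0.390·150/156 + 0.610·455/1194 = 0.607.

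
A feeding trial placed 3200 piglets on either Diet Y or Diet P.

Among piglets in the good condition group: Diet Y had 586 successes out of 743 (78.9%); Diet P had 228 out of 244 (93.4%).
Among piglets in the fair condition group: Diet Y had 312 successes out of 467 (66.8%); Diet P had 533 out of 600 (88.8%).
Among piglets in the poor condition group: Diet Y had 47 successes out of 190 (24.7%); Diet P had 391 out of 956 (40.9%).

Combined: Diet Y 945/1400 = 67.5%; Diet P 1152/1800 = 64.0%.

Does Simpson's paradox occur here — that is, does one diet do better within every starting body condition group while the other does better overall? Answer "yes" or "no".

Within each starting body condition level (good condition 78.9% vs 93.4%; fair condition 66.8% vs 88.8%; poor condition 24.7% vs 40.9%), Diet P has the higher rate every time. Pooled: 67.5% vs 64.0% — Diet Y has the higher rate overall. The two comparisons disagree.

yes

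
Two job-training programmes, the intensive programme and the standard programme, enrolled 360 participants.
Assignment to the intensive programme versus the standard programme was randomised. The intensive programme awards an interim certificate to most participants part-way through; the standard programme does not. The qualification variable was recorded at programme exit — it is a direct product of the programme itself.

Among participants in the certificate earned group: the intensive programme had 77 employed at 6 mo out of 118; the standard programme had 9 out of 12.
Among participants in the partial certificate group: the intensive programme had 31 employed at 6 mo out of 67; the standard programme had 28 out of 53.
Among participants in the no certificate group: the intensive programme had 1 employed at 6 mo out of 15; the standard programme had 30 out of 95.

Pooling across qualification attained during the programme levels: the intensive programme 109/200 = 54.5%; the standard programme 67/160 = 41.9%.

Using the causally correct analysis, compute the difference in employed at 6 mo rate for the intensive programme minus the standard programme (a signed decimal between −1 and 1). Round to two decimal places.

+0.13

Qualification attained during the programme here is a post-treatment variable shaped by the programme; conditioning on it would introduce bias rather than remove it. The overall comparison is the causal one.
The causal difference is the pooled difference: 0.545 − 0.419 = +0.126.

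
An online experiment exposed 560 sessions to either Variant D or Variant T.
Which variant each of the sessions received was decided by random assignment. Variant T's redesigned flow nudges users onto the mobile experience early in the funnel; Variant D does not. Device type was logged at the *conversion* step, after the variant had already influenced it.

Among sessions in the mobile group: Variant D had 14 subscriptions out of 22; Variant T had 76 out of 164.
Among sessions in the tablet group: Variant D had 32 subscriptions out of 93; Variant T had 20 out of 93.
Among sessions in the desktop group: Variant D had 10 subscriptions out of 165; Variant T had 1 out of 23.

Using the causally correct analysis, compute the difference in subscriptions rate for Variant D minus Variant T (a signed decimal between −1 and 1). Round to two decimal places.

Within every device type level Variant D has the higher rate, yet pooled Variant T does — Simpson's reversal.
Stratifying would compare variants among sessions the variants themselves sorted into device type groups — a form of selection on an intermediate. The unconditioned pooled rates give the total causal effect.
The causal difference is the pooled difference: 0.200 − 0.346 = -0.146.

-0.15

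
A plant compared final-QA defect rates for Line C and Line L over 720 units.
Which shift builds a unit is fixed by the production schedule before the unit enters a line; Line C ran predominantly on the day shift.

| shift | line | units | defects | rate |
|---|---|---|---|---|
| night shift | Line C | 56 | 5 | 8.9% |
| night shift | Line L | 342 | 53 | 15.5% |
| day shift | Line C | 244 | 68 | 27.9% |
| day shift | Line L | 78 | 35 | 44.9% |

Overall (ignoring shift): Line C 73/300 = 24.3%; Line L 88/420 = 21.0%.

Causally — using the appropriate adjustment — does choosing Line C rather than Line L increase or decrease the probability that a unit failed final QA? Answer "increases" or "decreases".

Line C is lower inside every shift stratum but Line L is lower in aggregate. Whether to stratify depends on how shift relates to the line.
Shift is set before the line has any effect — it is not caused by the line — and it independently drives the outcome. That makes it a confounder, so the causal comparison is within shift levels.
Within each level — night shift: 8.9% vs 15.5%; day shift: 27.9% vs 44.9% — Line C is lower every time.

decreases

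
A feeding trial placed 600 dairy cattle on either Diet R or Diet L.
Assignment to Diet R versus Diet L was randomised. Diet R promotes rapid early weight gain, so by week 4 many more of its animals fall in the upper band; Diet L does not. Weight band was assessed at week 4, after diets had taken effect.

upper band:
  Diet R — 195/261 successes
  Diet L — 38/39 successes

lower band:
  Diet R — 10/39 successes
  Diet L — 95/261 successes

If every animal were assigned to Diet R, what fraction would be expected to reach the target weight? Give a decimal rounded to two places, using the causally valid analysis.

0.68

The week-4 weight band-specific comparison favours Diet L throughout, but the pooled figures favour Diet R. The question is whether to condition on week-4 weight band.
Week-4 weight band is recorded after the diet and is itself shifted by it — it sits on the causal path from diet to outcome. Conditioning on a mediator would strip out part of the effect we want; the pooled comparison gives the total causal effect.
So P(outcome | do(Diet R)) is just the pooled rate for Diet R: 205/300 = 0.683.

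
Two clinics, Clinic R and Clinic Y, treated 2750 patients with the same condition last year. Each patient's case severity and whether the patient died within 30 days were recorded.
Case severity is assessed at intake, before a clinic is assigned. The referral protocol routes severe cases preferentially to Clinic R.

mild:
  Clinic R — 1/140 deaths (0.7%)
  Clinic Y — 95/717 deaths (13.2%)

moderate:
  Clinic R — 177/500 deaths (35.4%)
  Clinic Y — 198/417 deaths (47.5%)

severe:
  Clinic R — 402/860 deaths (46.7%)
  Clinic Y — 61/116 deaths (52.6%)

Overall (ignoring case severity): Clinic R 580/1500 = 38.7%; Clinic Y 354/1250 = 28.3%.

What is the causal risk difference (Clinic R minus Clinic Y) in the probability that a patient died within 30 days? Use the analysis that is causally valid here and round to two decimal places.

Here case severity is a common cause — it drives both which clinic a case falls under and the outcome. The crude comparison mixes populations; the stratum-specific rates are the causally relevant ones.
Adjusting over the population distribution of case severity: 0.312·(0.007−0.132) + 0.333·(0.354−0.475) + 0.355·(0.467−0.526) = -0.100.

-0.10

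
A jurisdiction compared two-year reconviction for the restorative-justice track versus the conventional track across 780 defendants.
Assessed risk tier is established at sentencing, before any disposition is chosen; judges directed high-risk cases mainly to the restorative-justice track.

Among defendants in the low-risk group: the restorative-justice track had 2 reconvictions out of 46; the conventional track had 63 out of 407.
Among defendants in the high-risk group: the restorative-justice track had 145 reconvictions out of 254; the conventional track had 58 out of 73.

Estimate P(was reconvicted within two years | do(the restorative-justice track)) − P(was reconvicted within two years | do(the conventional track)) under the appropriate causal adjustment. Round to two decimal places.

Assessed risk tier differs across dispositions for reasons unrelated to any effect of the disposition itself, and it separately predicts the outcome — a classic confounder. We must compare within assessed risk tier levels.
Adjusting over the population distribution of assessed risk tier: 0.581·(0.043−0.155) + 0.419·(0.571−0.795) = -0.158.

-0.16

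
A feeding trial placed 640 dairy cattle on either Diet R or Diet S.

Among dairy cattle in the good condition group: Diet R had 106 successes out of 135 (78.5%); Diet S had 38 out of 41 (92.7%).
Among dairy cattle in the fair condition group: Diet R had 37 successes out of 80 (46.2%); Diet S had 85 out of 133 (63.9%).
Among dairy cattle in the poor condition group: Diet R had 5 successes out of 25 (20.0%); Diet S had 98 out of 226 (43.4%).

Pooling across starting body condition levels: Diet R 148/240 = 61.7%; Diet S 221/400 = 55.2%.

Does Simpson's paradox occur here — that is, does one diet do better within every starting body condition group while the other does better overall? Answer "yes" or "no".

Within each starting body condition level (good condition 78.5% vs 92.7%; fair condition 46.2% vs 63.9%; poor condition 20.0% vs 43.4%), Diet S has the higher rate every time. Pooled: 61.7% vs 55.2% — Diet R has the higher rate overall. The two comparisons disagree.

yes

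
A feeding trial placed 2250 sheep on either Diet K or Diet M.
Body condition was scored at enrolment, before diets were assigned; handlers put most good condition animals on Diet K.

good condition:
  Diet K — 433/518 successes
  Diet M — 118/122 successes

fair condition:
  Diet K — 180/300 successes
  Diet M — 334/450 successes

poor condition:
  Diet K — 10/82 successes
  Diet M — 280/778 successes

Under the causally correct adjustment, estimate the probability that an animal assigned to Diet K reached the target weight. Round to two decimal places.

0.48

The starting body condition-specific comparison favours Diet M throughout, but the pooled figures favour Diet K. The question is whether to condition on starting body condition.
Starting body condition differs across diets for reasons unrelated to any effect of the diet itself, and it separately predicts the outcome — a classic confounder. We must compare within starting body condition levels.
Standardising Diet K to the population starting body condition mix: 0.284·433/518 + 0.333·180/300 + 0.382·10/82 = 0.484.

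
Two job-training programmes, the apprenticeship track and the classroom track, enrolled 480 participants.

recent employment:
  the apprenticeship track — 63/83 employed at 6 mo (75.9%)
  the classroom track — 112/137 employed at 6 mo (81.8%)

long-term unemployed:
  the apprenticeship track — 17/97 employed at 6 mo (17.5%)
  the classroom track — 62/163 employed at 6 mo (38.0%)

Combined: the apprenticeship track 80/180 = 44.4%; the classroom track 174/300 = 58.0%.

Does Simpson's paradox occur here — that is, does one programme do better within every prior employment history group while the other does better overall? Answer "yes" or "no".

no

Within each prior employment history level (recent employment 75.9% vs 81.8%; long-term unemployed 17.5% vs 38.0%), the classroom track has the higher rate every time. Pooled: 44.4% vs 58.0% — the classroom track has the higher rate overall. They agree.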